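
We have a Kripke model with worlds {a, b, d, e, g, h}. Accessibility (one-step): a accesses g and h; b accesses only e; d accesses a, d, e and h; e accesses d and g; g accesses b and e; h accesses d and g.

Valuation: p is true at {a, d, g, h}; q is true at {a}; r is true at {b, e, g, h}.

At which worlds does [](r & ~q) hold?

{a, b, g}

a: successors {g, h}; r & ~q there: g:T, h:T. ✓
b: successors {e}; r & ~q there: e:T. ✓
d: successors {a, d, e, h}; r & ~q there: a:F, d:F, e:T, h:T. ✗
e: successors {d, g}; r & ~q there: d:F, g:T. ✗
g: successors {b, e}; r & ~q there: b:T, e:T. ✓
h: successors {d, g}; r & ~q there: d:F, g:T. ✗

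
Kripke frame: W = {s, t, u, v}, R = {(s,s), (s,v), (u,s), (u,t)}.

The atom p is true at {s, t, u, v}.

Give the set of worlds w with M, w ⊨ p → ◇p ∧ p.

s: p is T, ◇p ∧ p is T. ✓
t: p is T, ◇p ∧ p is F. ✗
u: p is T, ◇p ∧ p is T. ✓
v: p is T, ◇p ∧ p is F. ✗

{s, u}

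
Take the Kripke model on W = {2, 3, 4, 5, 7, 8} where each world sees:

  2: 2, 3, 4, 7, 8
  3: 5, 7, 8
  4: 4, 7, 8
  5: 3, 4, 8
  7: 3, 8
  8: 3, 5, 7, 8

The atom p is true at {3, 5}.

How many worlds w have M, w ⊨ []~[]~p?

2: successors {2, 3, 4, 7, 8}; ~[]~p there: 2:T, 3:T, 4:F, 7:T, 8:T. ✗
3: successors {5, 7, 8}; ~[]~p there: 5:T, 7:T, 8:T. ✓
4: successors {4, 7, 8}; ~[]~p there: 4:F, 7:T, 8:T. ✗
5: successors {3, 4, 8}; ~[]~p there: 3:T, 4:F, 8:T. ✗
7: successors {3, 8}; ~[]~p there: 3:T, 8:T. ✓
8: successors {3, 5, 7, 8}; ~[]~p there: 3:T, 5:T, 7:T, 8:T. ✓
Satisfying worlds: {3, 7, 8}.

3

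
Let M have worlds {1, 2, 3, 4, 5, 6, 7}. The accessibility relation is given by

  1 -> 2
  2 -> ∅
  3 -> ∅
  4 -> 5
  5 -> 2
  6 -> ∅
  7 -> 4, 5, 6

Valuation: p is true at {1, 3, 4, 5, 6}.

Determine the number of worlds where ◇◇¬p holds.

2

1: successors {2}; ◇¬p there: 2:F. ✗
2: no successors, so ◇◇¬p fails. ✗
3: no successors, so ◇◇¬p fails. ✗
4: successors {5}; ◇¬p there: 5:T. ✓
5: successors {2}; ◇¬p there: 2:F. ✗
6: no successors, so ◇◇¬p fails. ✗
7: successors {4, 5, 6}; ◇¬p there: 4:F, 5:T, 6:F. ✓
Satisfying worlds: {4, 7}.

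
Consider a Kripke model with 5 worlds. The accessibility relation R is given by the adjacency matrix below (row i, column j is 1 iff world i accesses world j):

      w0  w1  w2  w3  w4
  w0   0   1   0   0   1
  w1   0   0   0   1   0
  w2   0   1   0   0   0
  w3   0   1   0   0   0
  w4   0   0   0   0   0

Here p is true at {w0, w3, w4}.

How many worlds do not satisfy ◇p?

3

w0: successors {w1, w4}; p there: w1:F, w4:T. ✓
w1: successors {w3}; p there: w3:T. ✓
w2: successors {w1}; p there: w1:F. ✗
w3: successors {w1}; p there: w1:F. ✗
w4: no successors, so ◇p fails. ✗
Satisfying worlds: {w0, w1}.
So ◇p fails at the other 3 worlds.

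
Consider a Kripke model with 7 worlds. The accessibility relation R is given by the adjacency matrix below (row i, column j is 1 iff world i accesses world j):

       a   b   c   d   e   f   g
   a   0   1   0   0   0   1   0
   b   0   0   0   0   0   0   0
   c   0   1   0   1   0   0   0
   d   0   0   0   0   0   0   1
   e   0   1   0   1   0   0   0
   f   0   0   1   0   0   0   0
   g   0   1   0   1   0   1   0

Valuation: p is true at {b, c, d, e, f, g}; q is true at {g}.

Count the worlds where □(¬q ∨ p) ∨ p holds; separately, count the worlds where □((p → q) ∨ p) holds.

For □(¬q ∨ p) ∨ p:
a: □(¬q ∨ p) is T, p is F. ✓
b: □(¬q ∨ p) is T, p is T. ✓
c: □(¬q ∨ p) is T, p is T. ✓
d: □(¬q ∨ p) is T, p is T. ✓
e: □(¬q ∨ p) is T, p is T. ✓
f: □(¬q ∨ p) is T, p is T. ✓
g: □(¬q ∨ p) is T, p is T. ✓
— 7 worlds.
For □((p → q) ∨ p):
a: successors {b, f}; (p → q) ∨ p there: b:T, f:T. ✓
b: no successors, so □((p → q) ∨ p) holds vacuously. ✓
c: successors {b, d}; (p → q) ∨ p there: b:T, d:T. ✓
d: successors {g}; (p → q) ∨ p there: g:T. ✓
e: successors {b, d}; (p → q) ∨ p there: b:T, d:T. ✓
f: successors {c}; (p → q) ∨ p there: c:T. ✓
g: successors {b, d, f}; (p → q) ∨ p there: b:T, d:T, f:T. ✓
— 7 worlds.

7 and 7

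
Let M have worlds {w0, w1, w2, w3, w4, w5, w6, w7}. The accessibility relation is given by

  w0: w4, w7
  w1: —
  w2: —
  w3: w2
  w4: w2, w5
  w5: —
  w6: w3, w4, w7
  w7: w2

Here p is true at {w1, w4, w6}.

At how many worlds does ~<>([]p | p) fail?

w0: <>([]p | p) is T. ✗
w1: <>([]p | p) is F. ✓
w2: <>([]p | p) is F. ✓
w3: <>([]p | p) is T. ✗
w4: <>([]p | p) is T. ✗
w5: <>([]p | p) is F. ✓
w6: <>([]p | p) is T. ✗
w7: <>([]p | p) is T. ✗
Satisfying worlds: {w1, w2, w5}.
So ~<>([]p | p) fails at the other 5 worlds.

5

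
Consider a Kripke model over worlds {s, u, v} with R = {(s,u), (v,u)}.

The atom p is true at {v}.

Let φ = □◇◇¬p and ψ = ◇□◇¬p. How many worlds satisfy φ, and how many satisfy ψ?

For □◇◇¬p:
s: successors {u}; ◇◇¬p there: u:F. ✗
u: no successors, so □◇◇¬p holds vacuously. ✓
v: successors {u}; ◇◇¬p there: u:F. ✗
— 1 world.
For ◇□◇¬p:
s: successors {u}; □◇¬p there: u:T. ✓
u: no successors, so ◇□◇¬p fails. ✗
v: successors {u}; □◇¬p there: u:T. ✓
— 2 worlds.

1 and 2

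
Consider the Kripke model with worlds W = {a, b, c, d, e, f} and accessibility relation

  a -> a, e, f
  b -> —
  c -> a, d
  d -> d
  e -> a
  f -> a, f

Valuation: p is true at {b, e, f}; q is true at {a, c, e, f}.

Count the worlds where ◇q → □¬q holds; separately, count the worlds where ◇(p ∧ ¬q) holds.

2 and 0

For ◇q → □¬q:
a: ◇q is T, □¬q is F. ✗
b: ◇q is F, □¬q is T. ✓
c: ◇q is T, □¬q is F. ✗
d: ◇q is F, □¬q is T. ✓
e: ◇q is T, □¬q is F. ✗
f: ◇q is T, □¬q is F. ✗
— 2 worlds.
For ◇(p ∧ ¬q):
a: successors {a, e, f}; p ∧ ¬q there: a:F, e:F, f:F. ✗
b: no successors, so ◇(p ∧ ¬q) fails. ✗
c: successors {a, d}; p ∧ ¬q there: a:F, d:F. ✗
d: successors {d}; p ∧ ¬q there: d:F. ✗
e: successors {a}; p ∧ ¬q there: a:F. ✗
f: successors {a, f}; p ∧ ¬q there: a:F, f:F. ✗
— 0 worlds.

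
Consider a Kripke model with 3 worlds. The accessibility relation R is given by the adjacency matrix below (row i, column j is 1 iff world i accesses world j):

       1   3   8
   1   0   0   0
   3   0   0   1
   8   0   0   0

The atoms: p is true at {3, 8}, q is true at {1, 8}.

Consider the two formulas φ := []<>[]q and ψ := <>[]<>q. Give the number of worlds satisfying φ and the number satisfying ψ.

2 and 1

For []<>[]q:
1: no successors, so []<>[]q holds vacuously. ✓
3: successors {8}; <>[]q there: 8:F. ✗
8: no successors, so []<>[]q holds vacuously. ✓
— 2 worlds.
For <>[]<>q:
1: no successors, so <>[]<>q fails. ✗
3: successors {8}; []<>q there: 8:T. ✓
8: no successors, so <>[]<>q fails. ✗
— 1 world.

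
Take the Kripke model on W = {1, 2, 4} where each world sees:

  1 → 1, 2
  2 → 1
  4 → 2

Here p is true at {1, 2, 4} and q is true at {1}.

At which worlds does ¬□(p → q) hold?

{1, 4}

1: □(p → q) is F. ✓
2: □(p → q) is T. ✗
4: □(p → q) is F. ✓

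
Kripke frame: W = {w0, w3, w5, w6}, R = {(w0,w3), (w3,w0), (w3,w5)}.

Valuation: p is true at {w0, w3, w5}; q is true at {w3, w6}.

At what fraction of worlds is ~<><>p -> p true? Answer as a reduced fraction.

w0: ~<><>p is F, p is T. ✓
w3: ~<><>p is F, p is T. ✓
w5: ~<><>p is T, p is T. ✓
w6: ~<><>p is T, p is F. ✗
That's 3 of 4 worlds, so 3/4.

3/4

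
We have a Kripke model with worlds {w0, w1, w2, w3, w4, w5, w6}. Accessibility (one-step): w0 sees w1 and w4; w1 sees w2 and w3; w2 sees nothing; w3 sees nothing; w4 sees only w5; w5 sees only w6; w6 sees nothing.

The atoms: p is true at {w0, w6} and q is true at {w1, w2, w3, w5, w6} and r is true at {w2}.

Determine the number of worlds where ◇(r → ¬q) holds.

4

w0: successors {w1, w4}; r → ¬q there: w1:T, w4:T. ✓
w1: successors {w2, w3}; r → ¬q there: w2:F, w3:T. ✓
w2: no successors, so ◇(r → ¬q) fails. ✗
w3: no successors, so ◇(r → ¬q) fails. ✗
w4: successors {w5}; r → ¬q there: w5:T. ✓
w5: successors {w6}; r → ¬q there: w6:T. ✓
w6: no successors, so ◇(r → ¬q) fails. ✗
Satisfying worlds: {w0, w1, w4, w5}.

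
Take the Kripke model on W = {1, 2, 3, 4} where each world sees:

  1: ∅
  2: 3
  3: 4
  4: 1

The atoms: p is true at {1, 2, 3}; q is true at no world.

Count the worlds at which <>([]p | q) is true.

1: no successors, so <>([]p | q) fails. ✗
2: successors {3}; []p | q there: 3:F. ✗
3: successors {4}; []p | q there: 4:T. ✓
4: successors {1}; []p | q there: 1:T. ✓
Satisfying worlds: {3, 4}.

2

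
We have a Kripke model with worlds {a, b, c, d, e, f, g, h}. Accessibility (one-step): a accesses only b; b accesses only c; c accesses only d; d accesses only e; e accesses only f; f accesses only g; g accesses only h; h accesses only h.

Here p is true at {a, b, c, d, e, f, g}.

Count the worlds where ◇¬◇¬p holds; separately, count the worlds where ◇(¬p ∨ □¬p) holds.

5 and 3

For ◇¬◇¬p:
a: successors {b}; ¬◇¬p there: b:T. ✓
b: successors {c}; ¬◇¬p there: c:T. ✓
c: successors {d}; ¬◇¬p there: d:T. ✓
d: successors {e}; ¬◇¬p there: e:T. ✓
e: successors {f}; ¬◇¬p there: f:T. ✓
f: successors {g}; ¬◇¬p there: g:F. ✗
g: successors {h}; ¬◇¬p there: h:F. ✗
h: successors {h}; ¬◇¬p there: h:F. ✗
— 5 worlds.
For ◇(¬p ∨ □¬p):
a: successors {b}; ¬p ∨ □¬p there: b:F. ✗
b: successors {c}; ¬p ∨ □¬p there: c:F. ✗
c: successors {d}; ¬p ∨ □¬p there: d:F. ✗
d: successors {e}; ¬p ∨ □¬p there: e:F. ✗
e: successors {f}; ¬p ∨ □¬p there: f:F. ✗
f: successors {g}; ¬p ∨ □¬p there: g:T. ✓
g: successors {h}; ¬p ∨ □¬p there: h:T. ✓
h: successors {h}; ¬p ∨ □¬p there: h:T. ✓
— 3 worlds.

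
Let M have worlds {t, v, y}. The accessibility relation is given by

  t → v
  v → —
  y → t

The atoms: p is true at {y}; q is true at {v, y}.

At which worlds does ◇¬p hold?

t: successors {v}; ¬p there: v:T. ✓
v: no successors, so ◇¬p fails. ✗
y: successors {t}; ¬p there: t:T. ✓

{t, y}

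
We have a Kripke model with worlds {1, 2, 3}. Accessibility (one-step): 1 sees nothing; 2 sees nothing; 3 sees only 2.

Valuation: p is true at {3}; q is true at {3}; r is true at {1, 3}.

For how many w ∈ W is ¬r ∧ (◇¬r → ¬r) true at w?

1

1: ¬r is F, ◇¬r → ¬r is T. ✗
2: ¬r is T, ◇¬r → ¬r is T. ✓
3: ¬r is F, ◇¬r → ¬r is F. ✗
Satisfying worlds: {2}.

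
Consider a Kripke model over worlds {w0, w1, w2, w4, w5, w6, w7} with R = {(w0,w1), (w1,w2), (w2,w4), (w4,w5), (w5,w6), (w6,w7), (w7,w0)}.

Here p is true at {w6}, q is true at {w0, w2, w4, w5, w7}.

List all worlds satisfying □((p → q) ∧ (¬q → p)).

w0: successors {w1}; (p → q) ∧ (¬q → p) there: w1:F. ✗
w1: successors {w2}; (p → q) ∧ (¬q → p) there: w2:T. ✓
w2: successors {w4}; (p → q) ∧ (¬q → p) there: w4:T. ✓
w4: successors {w5}; (p → q) ∧ (¬q → p) there: w5:T. ✓
w5: successors {w6}; (p → q) ∧ (¬q → p) there: w6:F. ✗
w6: successors {w7}; (p → q) ∧ (¬q → p) there: w7:T. ✓
w7: successors {w0}; (p → q) ∧ (¬q → p) there: w0:T. ✓

{w1, w2, w4, w6, w7}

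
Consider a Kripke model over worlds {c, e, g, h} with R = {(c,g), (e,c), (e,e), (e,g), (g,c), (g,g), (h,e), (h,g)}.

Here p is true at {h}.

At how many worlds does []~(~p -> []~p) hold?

c: successors {g}; ~(~p -> []~p) there: g:F. ✗
e: successors {c, e, g}; ~(~p -> []~p) there: c:F, e:F, g:F. ✗
g: successors {c, g}; ~(~p -> []~p) there: c:F, g:F. ✗
h: successors {e, g}; ~(~p -> []~p) there: e:F, g:F. ✗
Satisfying worlds: ∅.

0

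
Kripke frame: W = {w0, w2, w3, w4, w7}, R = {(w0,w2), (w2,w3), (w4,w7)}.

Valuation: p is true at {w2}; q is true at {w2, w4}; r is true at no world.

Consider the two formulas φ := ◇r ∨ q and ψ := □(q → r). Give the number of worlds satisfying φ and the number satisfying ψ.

For ◇r ∨ q:
w0: ◇r is F, q is F. ✗
w2: ◇r is F, q is T. ✓
w3: ◇r is F, q is F. ✗
w4: ◇r is F, q is T. ✓
w7: ◇r is F, q is F. ✗
— 2 worlds.
For □(q → r):
w0: successors {w2}; q → r there: w2:F. ✗
w2: successors {w3}; q → r there: w3:T. ✓
w3: no successors, so □(q → r) holds vacuously. ✓
w4: successors {w7}; q → r there: w7:T. ✓
w7: no successors, so □(q → r) holds vacuously. ✓
— 4 worlds.

2 and 4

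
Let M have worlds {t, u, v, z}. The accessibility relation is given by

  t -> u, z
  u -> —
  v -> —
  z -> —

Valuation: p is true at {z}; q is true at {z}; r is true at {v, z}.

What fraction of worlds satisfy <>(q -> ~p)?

1/4

t: successors {u, z}; q -> ~p there: u:T, z:F. ✓
u: no successors, so <>(q -> ~p) fails. ✗
v: no successors, so <>(q -> ~p) fails. ✗
z: no successors, so <>(q -> ~p) fails. ✗
That's 1 of 4 worlds, so 1/4.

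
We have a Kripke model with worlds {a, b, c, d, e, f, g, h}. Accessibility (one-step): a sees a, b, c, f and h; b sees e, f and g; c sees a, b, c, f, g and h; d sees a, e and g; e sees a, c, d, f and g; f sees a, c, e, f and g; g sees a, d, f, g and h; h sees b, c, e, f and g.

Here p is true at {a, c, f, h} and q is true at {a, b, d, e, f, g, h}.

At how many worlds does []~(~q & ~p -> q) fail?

8

a: successors {a, b, c, f, h}; ~(~q & ~p -> q) there: a:F, b:F, c:F, f:F, h:F. ✗
b: successors {e, f, g}; ~(~q & ~p -> q) there: e:F, f:F, g:F. ✗
c: successors {a, b, c, f, g, h}; ~(~q & ~p -> q) there: a:F, b:F, c:F, f:F, g:F, h:F. ✗
d: successors {a, e, g}; ~(~q & ~p -> q) there: a:F, e:F, g:F. ✗
e: successors {a, c, d, f, g}; ~(~q & ~p -> q) there: a:F, c:F, d:F, f:F, g:F. ✗
f: successors {a, c, e, f, g}; ~(~q & ~p -> q) there: a:F, c:F, e:F, f:F, g:F. ✗
g: successors {a, d, f, g, h}; ~(~q & ~p -> q) there: a:F, d:F, f:F, g:F, h:F. ✗
h: successors {b, c, e, f, g}; ~(~q & ~p -> q) there: b:F, c:F, e:F, f:F, g:F. ✗
Satisfying worlds: ∅.
So []~(~q & ~p -> q) fails at the other 8 worlds.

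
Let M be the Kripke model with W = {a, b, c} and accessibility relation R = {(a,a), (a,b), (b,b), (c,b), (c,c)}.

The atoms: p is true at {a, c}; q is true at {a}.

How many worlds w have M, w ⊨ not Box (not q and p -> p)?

a: Box (not q and p -> p) is T. ✗
b: Box (not q and p -> p) is T. ✗
c: Box (not q and p -> p) is T. ✗
Satisfying worlds: ∅.

0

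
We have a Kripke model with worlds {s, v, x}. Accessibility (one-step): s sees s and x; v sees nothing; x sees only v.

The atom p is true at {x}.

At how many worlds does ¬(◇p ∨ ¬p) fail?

2

s: ◇p ∨ ¬p is T. ✗
v: ◇p ∨ ¬p is T. ✗
x: ◇p ∨ ¬p is F. ✓
Satisfying worlds: {x}.
So ¬(◇p ∨ ¬p) fails at the other 2 worlds.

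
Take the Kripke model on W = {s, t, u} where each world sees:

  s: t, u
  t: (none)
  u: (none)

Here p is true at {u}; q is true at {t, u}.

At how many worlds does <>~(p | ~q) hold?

s: successors {t, u}; ~(p | ~q) there: t:T, u:F. ✓
t: no successors, so <>~(p | ~q) fails. ✗
u: no successors, so <>~(p | ~q) fails. ✗
Satisfying worlds: {s}.

1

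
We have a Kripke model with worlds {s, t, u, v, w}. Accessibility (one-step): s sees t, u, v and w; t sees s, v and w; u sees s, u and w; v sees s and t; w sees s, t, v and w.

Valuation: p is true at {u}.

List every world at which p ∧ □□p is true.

s: p is F, □□p is F. ✗
t: p is F, □□p is F. ✗
u: p is T, □□p is F. ✗
v: p is F, □□p is F. ✗
w: p is F, □□p is F. ✗

∅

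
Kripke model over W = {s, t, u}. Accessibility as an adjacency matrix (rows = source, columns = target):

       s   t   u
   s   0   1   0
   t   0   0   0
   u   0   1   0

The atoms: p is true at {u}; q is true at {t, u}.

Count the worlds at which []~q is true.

s: successors {t}; ~q there: t:F. ✗
t: no successors, so []~q holds vacuously. ✓
u: successors {t}; ~q there: t:F. ✗
Satisfying worlds: {t}.

1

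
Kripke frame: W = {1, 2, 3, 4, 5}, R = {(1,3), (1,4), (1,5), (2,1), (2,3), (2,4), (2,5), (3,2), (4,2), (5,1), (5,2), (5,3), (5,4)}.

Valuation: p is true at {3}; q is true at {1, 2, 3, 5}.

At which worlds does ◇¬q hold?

1: successors {3, 4, 5}; ¬q there: 3:F, 4:T, 5:F. ✓
2: successors {1, 3, 4, 5}; ¬q there: 1:F, 3:F, 4:T, 5:F. ✓
3: successors {2}; ¬q there: 2:F. ✗
4: successors {2}; ¬q there: 2:F. ✗
5: successors {1, 2, 3, 4}; ¬q there: 1:F, 2:F, 3:F, 4:T. ✓

{1, 2, 5}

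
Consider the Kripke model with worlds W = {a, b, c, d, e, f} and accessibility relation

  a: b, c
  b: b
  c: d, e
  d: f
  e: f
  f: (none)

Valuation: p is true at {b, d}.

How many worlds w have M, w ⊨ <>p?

3

a: successors {b, c}; p there: b:T, c:F. ✓
b: successors {b}; p there: b:T. ✓
c: successors {d, e}; p there: d:T, e:F. ✓
d: successors {f}; p there: f:F. ✗
e: successors {f}; p there: f:F. ✗
f: no successors, so <>p fails. ✗
Satisfying worlds: {a, b, c}.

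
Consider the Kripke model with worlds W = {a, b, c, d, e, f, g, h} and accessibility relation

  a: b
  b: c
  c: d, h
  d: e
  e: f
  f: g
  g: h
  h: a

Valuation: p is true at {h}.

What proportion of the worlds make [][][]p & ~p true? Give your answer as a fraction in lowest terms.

1/8

a: [][][]p is F, ~p is T. ✗
b: [][][]p is F, ~p is T. ✗
c: [][][]p is F, ~p is T. ✗
d: [][][]p is F, ~p is T. ✗
e: [][][]p is T, ~p is T. ✓
f: [][][]p is F, ~p is T. ✗
g: [][][]p is F, ~p is T. ✗
h: [][][]p is F, ~p is F. ✗
That's 1 of 8 worlds, so 1/8.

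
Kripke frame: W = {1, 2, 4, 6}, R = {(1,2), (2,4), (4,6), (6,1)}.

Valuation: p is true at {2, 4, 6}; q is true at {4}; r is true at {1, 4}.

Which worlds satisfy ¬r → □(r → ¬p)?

1: ¬r is F, □(r → ¬p) is T. ✓
2: ¬r is T, □(r → ¬p) is F. ✗
4: ¬r is F, □(r → ¬p) is T. ✓
6: ¬r is T, □(r → ¬p) is T. ✓

{1, 4, 6}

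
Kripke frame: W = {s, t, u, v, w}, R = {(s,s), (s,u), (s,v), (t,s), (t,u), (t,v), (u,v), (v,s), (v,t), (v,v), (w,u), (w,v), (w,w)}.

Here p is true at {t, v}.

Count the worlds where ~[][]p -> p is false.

s: ~[][]p is T, p is F. ✗
t: ~[][]p is T, p is T. ✓
u: ~[][]p is T, p is F. ✗
v: ~[][]p is T, p is T. ✓
w: ~[][]p is T, p is F. ✗
Satisfying worlds: {t, v}.
So ~[][]p -> p fails at the other 3 worlds.

3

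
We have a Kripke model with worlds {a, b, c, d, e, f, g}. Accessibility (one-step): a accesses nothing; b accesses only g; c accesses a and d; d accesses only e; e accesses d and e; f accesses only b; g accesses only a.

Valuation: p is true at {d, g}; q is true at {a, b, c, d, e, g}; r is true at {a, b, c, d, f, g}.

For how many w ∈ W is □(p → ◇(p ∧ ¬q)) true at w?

4

a: no successors, so □(p → ◇(p ∧ ¬q)) holds vacuously. ✓
b: successors {g}; p → ◇(p ∧ ¬q) there: g:F. ✗
c: successors {a, d}; p → ◇(p ∧ ¬q) there: a:T, d:F. ✗
d: successors {e}; p → ◇(p ∧ ¬q) there: e:T. ✓
e: successors {d, e}; p → ◇(p ∧ ¬q) there: d:F, e:T. ✗
f: successors {b}; p → ◇(p ∧ ¬q) there: b:T. ✓
g: successors {a}; p → ◇(p ∧ ¬q) there: a:T. ✓
Satisfying worlds: {a, d, f, g}.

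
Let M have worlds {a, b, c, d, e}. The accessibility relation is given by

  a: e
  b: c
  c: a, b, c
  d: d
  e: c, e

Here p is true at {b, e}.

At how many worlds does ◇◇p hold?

4

a: successors {e}; ◇p there: e:T. ✓
b: successors {c}; ◇p there: c:T. ✓
c: successors {a, b, c}; ◇p there: a:T, b:F, c:T. ✓
d: successors {d}; ◇p there: d:F. ✗
e: successors {c, e}; ◇p there: c:T, e:T. ✓
Satisfying worlds: {a, b, c, e}.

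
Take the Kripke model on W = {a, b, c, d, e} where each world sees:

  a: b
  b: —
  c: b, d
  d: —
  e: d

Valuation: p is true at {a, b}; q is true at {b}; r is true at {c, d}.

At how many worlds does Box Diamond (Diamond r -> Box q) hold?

2

a: successors {b}; Diamond (Diamond r -> Box q) there: b:F. ✗
b: no successors, so Box Diamond (Diamond r -> Box q) holds vacuously. ✓
c: successors {b, d}; Diamond (Diamond r -> Box q) there: b:F, d:F. ✗
d: no successors, so Box Diamond (Diamond r -> Box q) holds vacuously. ✓
e: successors {d}; Diamond (Diamond r -> Box q) there: d:F. ✗
Satisfying worlds: {b, d}.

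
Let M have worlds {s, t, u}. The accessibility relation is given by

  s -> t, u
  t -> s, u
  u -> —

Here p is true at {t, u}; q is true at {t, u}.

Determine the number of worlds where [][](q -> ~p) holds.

s: successors {t, u}; [](q -> ~p) there: t:F, u:T. ✗
t: successors {s, u}; [](q -> ~p) there: s:F, u:T. ✗
u: no successors, so [][](q -> ~p) holds vacuously. ✓
Satisfying worlds: {u}.

1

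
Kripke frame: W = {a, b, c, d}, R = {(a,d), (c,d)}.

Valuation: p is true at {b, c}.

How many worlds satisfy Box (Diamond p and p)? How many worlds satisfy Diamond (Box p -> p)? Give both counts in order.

2 and 0

For Box (Diamond p and p):
a: successors {d}; Diamond p and p there: d:F. ✗
b: no successors, so Box (Diamond p and p) holds vacuously. ✓
c: successors {d}; Diamond p and p there: d:F. ✗
d: no successors, so Box (Diamond p and p) holds vacuously. ✓
— 2 worlds.
For Diamond (Box p -> p):
a: successors {d}; Box p -> p there: d:F. ✗
b: no successors, so Diamond (Box p -> p) fails. ✗
c: successors {d}; Box p -> p there: d:F. ✗
d: no successors, so Diamond (Box p -> p) fails. ✗
— 0 worlds.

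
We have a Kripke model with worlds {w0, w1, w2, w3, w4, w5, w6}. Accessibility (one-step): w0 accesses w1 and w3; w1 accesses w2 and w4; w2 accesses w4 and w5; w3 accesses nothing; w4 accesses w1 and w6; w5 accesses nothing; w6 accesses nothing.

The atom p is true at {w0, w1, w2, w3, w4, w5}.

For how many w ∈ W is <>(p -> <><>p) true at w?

4

w0: successors {w1, w3}; p -> <><>p there: w1:T, w3:F. ✓
w1: successors {w2, w4}; p -> <><>p there: w2:T, w4:T. ✓
w2: successors {w4, w5}; p -> <><>p there: w4:T, w5:F. ✓
w3: no successors, so <>(p -> <><>p) fails. ✗
w4: successors {w1, w6}; p -> <><>p there: w1:T, w6:T. ✓
w5: no successors, so <>(p -> <><>p) fails. ✗
w6: no successors, so <>(p -> <><>p) fails. ✗
Satisfying worlds: {w0, w1, w2, w4}.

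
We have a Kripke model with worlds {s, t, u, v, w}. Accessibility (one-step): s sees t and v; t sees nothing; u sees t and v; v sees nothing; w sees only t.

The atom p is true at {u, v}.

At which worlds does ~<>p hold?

{t, v, w}

s: <>p is T. ✗
t: <>p is F. ✓
u: <>p is T. ✗
v: <>p is F. ✓
w: <>p is F. ✓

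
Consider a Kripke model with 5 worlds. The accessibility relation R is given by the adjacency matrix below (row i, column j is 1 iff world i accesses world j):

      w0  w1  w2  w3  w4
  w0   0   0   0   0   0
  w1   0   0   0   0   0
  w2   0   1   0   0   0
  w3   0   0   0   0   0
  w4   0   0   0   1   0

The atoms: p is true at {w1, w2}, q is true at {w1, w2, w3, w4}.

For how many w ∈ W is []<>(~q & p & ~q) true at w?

3

w0: no successors, so []<>(~q & p & ~q) holds vacuously. ✓
w1: no successors, so []<>(~q & p & ~q) holds vacuously. ✓
w2: successors {w1}; <>(~q & p & ~q) there: w1:F. ✗
w3: no successors, so []<>(~q & p & ~q) holds vacuously. ✓
w4: successors {w3}; <>(~q & p & ~q) there: w3:F. ✗
Satisfying worlds: {w0, w1, w3}.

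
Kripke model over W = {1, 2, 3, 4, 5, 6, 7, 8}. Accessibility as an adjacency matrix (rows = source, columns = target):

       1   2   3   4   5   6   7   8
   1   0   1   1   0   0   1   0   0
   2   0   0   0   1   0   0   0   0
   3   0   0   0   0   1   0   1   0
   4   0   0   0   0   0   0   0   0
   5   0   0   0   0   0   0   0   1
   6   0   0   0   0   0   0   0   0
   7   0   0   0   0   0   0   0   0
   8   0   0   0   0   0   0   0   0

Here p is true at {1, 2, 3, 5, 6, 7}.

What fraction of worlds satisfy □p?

3/4

1: successors {2, 3, 6}; p there: 2:T, 3:T, 6:T. ✓
2: successors {4}; p there: 4:F. ✗
3: successors {5, 7}; p there: 5:T, 7:T. ✓
4: no successors, so □p holds vacuously. ✓
5: successors {8}; p there: 8:F. ✗
6: no successors, so □p holds vacuously. ✓
7: no successors, so □p holds vacuously. ✓
8: no successors, so □p holds vacuously. ✓
That's 6 of 8 worlds, so 6/8 = 3/4.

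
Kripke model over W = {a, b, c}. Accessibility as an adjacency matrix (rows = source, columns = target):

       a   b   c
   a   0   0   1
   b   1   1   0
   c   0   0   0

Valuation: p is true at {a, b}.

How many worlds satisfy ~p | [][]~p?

2

a: ~p is F, [][]~p is T. ✓
b: ~p is F, [][]~p is F. ✗
c: ~p is T, [][]~p is T. ✓
Satisfying worlds: {a, c}.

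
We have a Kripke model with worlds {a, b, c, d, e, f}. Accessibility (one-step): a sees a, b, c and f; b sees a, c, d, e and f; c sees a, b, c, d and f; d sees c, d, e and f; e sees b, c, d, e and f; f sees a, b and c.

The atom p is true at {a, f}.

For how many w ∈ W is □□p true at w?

0

a: successors {a, b, c, f}; □p there: a:F, b:F, c:F, f:F. ✗
b: successors {a, c, d, e, f}; □p there: a:F, c:F, d:F, e:F, f:F. ✗
c: successors {a, b, c, d, f}; □p there: a:F, b:F, c:F, d:F, f:F. ✗
d: successors {c, d, e, f}; □p there: c:F, d:F, e:F, f:F. ✗
e: successors {b, c, d, e, f}; □p there: b:F, c:F, d:F, e:F, f:F. ✗
f: successors {a, b, c}; □p there: a:F, b:F, c:F. ✗
Satisfying worlds: ∅.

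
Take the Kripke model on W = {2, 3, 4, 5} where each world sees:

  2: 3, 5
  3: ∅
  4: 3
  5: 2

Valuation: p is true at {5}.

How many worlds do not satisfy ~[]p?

1

2: []p is F. ✓
3: []p is T. ✗
4: []p is F. ✓
5: []p is F. ✓
Satisfying worlds: {2, 4, 5}.
So ~[]p fails at the other 1 world.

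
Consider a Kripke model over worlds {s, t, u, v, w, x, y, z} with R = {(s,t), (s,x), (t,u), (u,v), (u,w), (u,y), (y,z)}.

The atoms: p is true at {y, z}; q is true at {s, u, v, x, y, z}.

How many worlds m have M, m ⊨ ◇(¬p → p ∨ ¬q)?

3

s: successors {t, x}; ¬p → p ∨ ¬q there: t:T, x:F. ✓
t: successors {u}; ¬p → p ∨ ¬q there: u:F. ✗
u: successors {v, w, y}; ¬p → p ∨ ¬q there: v:F, w:T, y:T. ✓
v: no successors, so ◇(¬p → p ∨ ¬q) fails. ✗
w: no successors, so ◇(¬p → p ∨ ¬q) fails. ✗
x: no successors, so ◇(¬p → p ∨ ¬q) fails. ✗
y: successors {z}; ¬p → p ∨ ¬q there: z:T. ✓
z: no successors, so ◇(¬p → p ∨ ¬q) fails. ✗
Satisfying worlds: {s, u, y}.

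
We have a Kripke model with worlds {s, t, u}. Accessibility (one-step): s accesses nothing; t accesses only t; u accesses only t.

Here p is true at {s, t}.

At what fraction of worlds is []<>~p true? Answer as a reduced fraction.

s: no successors, so []<>~p holds vacuously. ✓
t: successors {t}; <>~p there: t:F. ✗
u: successors {t}; <>~p there: t:F. ✗
That's 1 of 3 worlds, so 1/3.

1/3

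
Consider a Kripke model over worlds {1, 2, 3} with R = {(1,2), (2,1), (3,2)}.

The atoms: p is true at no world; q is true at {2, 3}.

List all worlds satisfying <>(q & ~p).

1: successors {2}; q & ~p there: 2:T. ✓
2: successors {1}; q & ~p there: 1:F. ✗
3: successors {2}; q & ~p there: 2:T. ✓

{1, 3}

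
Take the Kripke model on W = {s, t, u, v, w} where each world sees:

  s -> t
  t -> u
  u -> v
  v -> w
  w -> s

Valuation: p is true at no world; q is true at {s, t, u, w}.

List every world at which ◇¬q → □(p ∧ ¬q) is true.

s: ◇¬q is F, □(p ∧ ¬q) is F. ✓
t: ◇¬q is F, □(p ∧ ¬q) is F. ✓
u: ◇¬q is T, □(p ∧ ¬q) is F. ✗
v: ◇¬q is F, □(p ∧ ¬q) is F. ✓
w: ◇¬q is F, □(p ∧ ¬q) is F. ✓

{s, t, v, w}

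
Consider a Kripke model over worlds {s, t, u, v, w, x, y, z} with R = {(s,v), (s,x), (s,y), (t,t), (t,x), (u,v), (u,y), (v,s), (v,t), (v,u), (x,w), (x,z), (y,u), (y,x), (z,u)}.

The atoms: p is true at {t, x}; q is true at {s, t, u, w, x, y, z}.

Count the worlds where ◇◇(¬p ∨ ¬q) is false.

1

s: successors {v, x, y}; ◇(¬p ∨ ¬q) there: v:T, x:T, y:T. ✓
t: successors {t, x}; ◇(¬p ∨ ¬q) there: t:F, x:T. ✓
u: successors {v, y}; ◇(¬p ∨ ¬q) there: v:T, y:T. ✓
v: successors {s, t, u}; ◇(¬p ∨ ¬q) there: s:T, t:F, u:T. ✓
w: no successors, so ◇◇(¬p ∨ ¬q) fails. ✗
x: successors {w, z}; ◇(¬p ∨ ¬q) there: w:F, z:T. ✓
y: successors {u, x}; ◇(¬p ∨ ¬q) there: u:T, x:T. ✓
z: successors {u}; ◇(¬p ∨ ¬q) there: u:T. ✓
Satisfying worlds: {s, t, u, v, x, y, z}.
So ◇◇(¬p ∨ ¬q) fails at the other 1 world.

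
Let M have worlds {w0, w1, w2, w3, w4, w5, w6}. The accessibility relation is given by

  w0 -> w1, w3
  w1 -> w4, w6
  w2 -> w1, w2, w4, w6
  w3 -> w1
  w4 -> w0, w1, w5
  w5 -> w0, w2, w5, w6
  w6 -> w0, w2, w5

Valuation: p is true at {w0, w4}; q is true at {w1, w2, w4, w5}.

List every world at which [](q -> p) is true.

w0: successors {w1, w3}; q -> p there: w1:F, w3:T. ✗
w1: successors {w4, w6}; q -> p there: w4:T, w6:T. ✓
w2: successors {w1, w2, w4, w6}; q -> p there: w1:F, w2:F, w4:T, w6:T. ✗
w3: successors {w1}; q -> p there: w1:F. ✗
w4: successors {w0, w1, w5}; q -> p there: w0:T, w1:F, w5:F. ✗
w5: successors {w0, w2, w5, w6}; q -> p there: w0:T, w2:F, w5:F, w6:T. ✗
w6: successors {w0, w2, w5}; q -> p there: w0:T, w2:F, w5:F. ✗

{w1}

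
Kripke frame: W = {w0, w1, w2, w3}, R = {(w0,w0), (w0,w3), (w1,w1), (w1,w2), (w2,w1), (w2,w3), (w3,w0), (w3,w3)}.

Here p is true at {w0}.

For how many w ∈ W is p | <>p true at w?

w0: p is T, <>p is T. ✓
w1: p is F, <>p is F. ✗
w2: p is F, <>p is F. ✗
w3: p is F, <>p is T. ✓
Satisfying worlds: {w0, w3}.

2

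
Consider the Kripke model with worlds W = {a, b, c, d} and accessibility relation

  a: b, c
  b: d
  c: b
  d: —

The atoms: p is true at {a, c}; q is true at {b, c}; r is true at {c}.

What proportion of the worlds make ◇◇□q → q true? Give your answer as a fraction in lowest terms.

3/4

a: ◇◇□q is T, q is F. ✗
b: ◇◇□q is F, q is T. ✓
c: ◇◇□q is T, q is T. ✓
d: ◇◇□q is F, q is F. ✓
That's 3 of 4 worlds, so 3/4.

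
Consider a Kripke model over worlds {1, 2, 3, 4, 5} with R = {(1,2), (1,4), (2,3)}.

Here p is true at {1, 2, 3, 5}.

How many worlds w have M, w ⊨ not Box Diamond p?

1: Box Diamond p is F. ✓
2: Box Diamond p is F. ✓
3: Box Diamond p is T. ✗
4: Box Diamond p is T. ✗
5: Box Diamond p is T. ✗
Satisfying worlds: {1, 2}.

2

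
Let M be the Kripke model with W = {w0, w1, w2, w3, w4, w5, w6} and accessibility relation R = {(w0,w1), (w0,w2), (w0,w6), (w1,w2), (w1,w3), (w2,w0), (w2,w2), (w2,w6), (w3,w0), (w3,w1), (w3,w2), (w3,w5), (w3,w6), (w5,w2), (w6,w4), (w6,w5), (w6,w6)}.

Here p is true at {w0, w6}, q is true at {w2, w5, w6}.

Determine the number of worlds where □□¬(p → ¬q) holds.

1

w0: successors {w1, w2, w6}; □¬(p → ¬q) there: w1:F, w2:F, w6:F. ✗
w1: successors {w2, w3}; □¬(p → ¬q) there: w2:F, w3:F. ✗
w2: successors {w0, w2, w6}; □¬(p → ¬q) there: w0:F, w2:F, w6:F. ✗
w3: successors {w0, w1, w2, w5, w6}; □¬(p → ¬q) there: w0:F, w1:F, w2:F, w5:F, w6:F. ✗
w4: no successors, so □□¬(p → ¬q) holds vacuously. ✓
w5: successors {w2}; □¬(p → ¬q) there: w2:F. ✗
w6: successors {w4, w5, w6}; □¬(p → ¬q) there: w4:T, w5:F, w6:F. ✗
Satisfying worlds: {w4}.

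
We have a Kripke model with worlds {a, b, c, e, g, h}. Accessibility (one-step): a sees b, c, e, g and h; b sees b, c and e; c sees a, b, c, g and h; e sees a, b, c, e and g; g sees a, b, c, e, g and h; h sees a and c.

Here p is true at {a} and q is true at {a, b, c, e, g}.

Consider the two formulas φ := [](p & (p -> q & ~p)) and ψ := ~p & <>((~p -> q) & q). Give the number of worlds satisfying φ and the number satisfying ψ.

0 and 5

For [](p & (p -> q & ~p)):
a: successors {b, c, e, g, h}; p & (p -> q & ~p) there: b:F, c:F, e:F, g:F, h:F. ✗
b: successors {b, c, e}; p & (p -> q & ~p) there: b:F, c:F, e:F. ✗
c: successors {a, b, c, g, h}; p & (p -> q & ~p) there: a:F, b:F, c:F, g:F, h:F. ✗
e: successors {a, b, c, e, g}; p & (p -> q & ~p) there: a:F, b:F, c:F, e:F, g:F. ✗
g: successors {a, b, c, e, g, h}; p & (p -> q & ~p) there: a:F, b:F, c:F, e:F, g:F, h:F. ✗
h: successors {a, c}; p & (p -> q & ~p) there: a:F, c:F. ✗
— 0 worlds.
For ~p & <>((~p -> q) & q):
a: ~p is F, <>((~p -> q) & q) is T. ✗
b: ~p is T, <>((~p -> q) & q) is T. ✓
c: ~p is T, <>((~p -> q) & q) is T. ✓
e: ~p is T, <>((~p -> q) & q) is T. ✓
g: ~p is T, <>((~p -> q) & q) is T. ✓
h: ~p is T, <>((~p -> q) & q) is T. ✓
— 5 worlds.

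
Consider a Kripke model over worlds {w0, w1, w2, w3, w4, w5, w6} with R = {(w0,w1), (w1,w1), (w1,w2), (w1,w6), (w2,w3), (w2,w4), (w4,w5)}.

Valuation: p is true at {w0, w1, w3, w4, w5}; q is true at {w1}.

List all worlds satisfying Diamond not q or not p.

{w1, w2, w4, w6}

w0: Diamond not q is F, not p is F. ✗
w1: Diamond not q is T, not p is F. ✓
w2: Diamond not q is T, not p is T. ✓
w3: Diamond not q is F, not p is F. ✗
w4: Diamond not q is T, not p is F. ✓
w5: Diamond not q is F, not p is F. ✗
w6: Diamond not q is F, not p is T. ✓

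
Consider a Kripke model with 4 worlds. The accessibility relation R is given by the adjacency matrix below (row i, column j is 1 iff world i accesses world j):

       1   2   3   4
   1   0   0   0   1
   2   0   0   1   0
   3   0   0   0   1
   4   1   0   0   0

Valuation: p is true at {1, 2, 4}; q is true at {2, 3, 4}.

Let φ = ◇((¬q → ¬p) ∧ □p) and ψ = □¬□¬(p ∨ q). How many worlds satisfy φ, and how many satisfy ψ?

3 and 4

For ◇((¬q → ¬p) ∧ □p):
1: successors {4}; (¬q → ¬p) ∧ □p there: 4:T. ✓
2: successors {3}; (¬q → ¬p) ∧ □p there: 3:T. ✓
3: successors {4}; (¬q → ¬p) ∧ □p there: 4:T. ✓
4: successors {1}; (¬q → ¬p) ∧ □p there: 1:F. ✗
— 3 worlds.
For □¬□¬(p ∨ q):
1: successors {4}; ¬□¬(p ∨ q) there: 4:T. ✓
2: successors {3}; ¬□¬(p ∨ q) there: 3:T. ✓
3: successors {4}; ¬□¬(p ∨ q) there: 4:T. ✓
4: successors {1}; ¬□¬(p ∨ q) there: 1:T. ✓
— 4 worlds.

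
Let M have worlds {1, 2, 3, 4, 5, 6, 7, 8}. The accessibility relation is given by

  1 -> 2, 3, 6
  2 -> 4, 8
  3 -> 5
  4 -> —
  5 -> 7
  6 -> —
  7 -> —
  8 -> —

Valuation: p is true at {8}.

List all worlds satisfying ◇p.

1: successors {2, 3, 6}; p there: 2:F, 3:F, 6:F. ✗
2: successors {4, 8}; p there: 4:F, 8:T. ✓
3: successors {5}; p there: 5:F. ✗
4: no successors, so ◇p fails. ✗
5: successors {7}; p there: 7:F. ✗
6: no successors, so ◇p fails. ✗
7: no successors, so ◇p fails. ✗
8: no successors, so ◇p fails. ✗

{2}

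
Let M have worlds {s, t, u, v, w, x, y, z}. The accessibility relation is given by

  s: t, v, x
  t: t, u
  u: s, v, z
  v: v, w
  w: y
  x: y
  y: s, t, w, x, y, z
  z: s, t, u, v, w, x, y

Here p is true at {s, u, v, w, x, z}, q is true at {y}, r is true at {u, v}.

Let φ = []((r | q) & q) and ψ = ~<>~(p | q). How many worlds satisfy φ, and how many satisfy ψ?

For []((r | q) & q):
s: successors {t, v, x}; (r | q) & q there: t:F, v:F, x:F. ✗
t: successors {t, u}; (r | q) & q there: t:F, u:F. ✗
u: successors {s, v, z}; (r | q) & q there: s:F, v:F, z:F. ✗
v: successors {v, w}; (r | q) & q there: v:F, w:F. ✗
w: successors {y}; (r | q) & q there: y:T. ✓
x: successors {y}; (r | q) & q there: y:T. ✓
y: successors {s, t, w, x, y, z}; (r | q) & q there: s:F, t:F, w:F, x:F, y:T, z:F. ✗
z: successors {s, t, u, v, w, x, y}; (r | q) & q there: s:F, t:F, u:F, v:F, w:F, x:F, y:T. ✗
— 2 worlds.
For ~<>~(p | q):
s: <>~(p | q) is T. ✗
t: <>~(p | q) is T. ✗
u: <>~(p | q) is F. ✓
v: <>~(p | q) is F. ✓
w: <>~(p | q) is F. ✓
x: <>~(p | q) is F. ✓
y: <>~(p | q) is T. ✗
z: <>~(p | q) is T. ✗
— 4 worlds.

2 and 4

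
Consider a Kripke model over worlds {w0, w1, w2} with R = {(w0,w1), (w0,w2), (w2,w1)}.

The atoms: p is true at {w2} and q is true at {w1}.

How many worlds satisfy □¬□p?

1

w0: successors {w1, w2}; ¬□p there: w1:F, w2:T. ✗
w1: no successors, so □¬□p holds vacuously. ✓
w2: successors {w1}; ¬□p there: w1:F. ✗
Satisfying worlds: {w1}.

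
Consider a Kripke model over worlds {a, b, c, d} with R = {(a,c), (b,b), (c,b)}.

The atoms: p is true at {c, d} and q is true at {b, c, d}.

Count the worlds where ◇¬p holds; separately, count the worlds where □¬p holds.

2 and 3

For ◇¬p:
a: successors {c}; ¬p there: c:F. ✗
b: successors {b}; ¬p there: b:T. ✓
c: successors {b}; ¬p there: b:T. ✓
d: no successors, so ◇¬p fails. ✗
— 2 worlds.
For □¬p:
a: successors {c}; ¬p there: c:F. ✗
b: successors {b}; ¬p there: b:T. ✓
c: successors {b}; ¬p there: b:T. ✓
d: no successors, so □¬p holds vacuously. ✓
— 3 worlds.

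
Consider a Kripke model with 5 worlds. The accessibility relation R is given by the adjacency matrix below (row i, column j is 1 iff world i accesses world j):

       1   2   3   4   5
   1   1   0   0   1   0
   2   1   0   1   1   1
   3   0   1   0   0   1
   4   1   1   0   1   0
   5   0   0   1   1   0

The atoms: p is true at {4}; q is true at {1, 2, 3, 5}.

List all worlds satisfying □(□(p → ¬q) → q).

{3}

1: successors {1, 4}; □(p → ¬q) → q there: 1:T, 4:F. ✗
2: successors {1, 3, 4, 5}; □(p → ¬q) → q there: 1:T, 3:T, 4:F, 5:T. ✗
3: successors {2, 5}; □(p → ¬q) → q there: 2:T, 5:T. ✓
4: successors {1, 2, 4}; □(p → ¬q) → q there: 1:T, 2:T, 4:F. ✗
5: successors {3, 4}; □(p → ¬q) → q there: 3:T, 4:F. ✗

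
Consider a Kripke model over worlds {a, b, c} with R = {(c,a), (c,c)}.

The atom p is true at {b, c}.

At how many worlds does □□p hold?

2

a: no successors, so □□p holds vacuously. ✓
b: no successors, so □□p holds vacuously. ✓
c: successors {a, c}; □p there: a:T, c:F. ✗
Satisfying worlds: {a, b}.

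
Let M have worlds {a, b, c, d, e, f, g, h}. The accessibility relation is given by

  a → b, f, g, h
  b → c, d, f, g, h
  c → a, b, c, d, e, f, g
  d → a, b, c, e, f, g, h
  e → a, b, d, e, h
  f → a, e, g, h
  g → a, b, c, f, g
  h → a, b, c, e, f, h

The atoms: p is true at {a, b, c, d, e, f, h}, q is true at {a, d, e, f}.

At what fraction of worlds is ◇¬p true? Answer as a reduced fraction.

3/4

a: successors {b, f, g, h}; ¬p there: b:F, f:F, g:T, h:F. ✓
b: successors {c, d, f, g, h}; ¬p there: c:F, d:F, f:F, g:T, h:F. ✓
c: successors {a, b, c, d, e, f, g}; ¬p there: a:F, b:F, c:F, d:F, e:F, f:F, g:T. ✓
d: successors {a, b, c, e, f, g, h}; ¬p there: a:F, b:F, c:F, e:F, f:F, g:T, h:F. ✓
e: successors {a, b, d, e, h}; ¬p there: a:F, b:F, d:F, e:F, h:F. ✗
f: successors {a, e, g, h}; ¬p there: a:F, e:F, g:T, h:F. ✓
g: successors {a, b, c, f, g}; ¬p there: a:F, b:F, c:F, f:F, g:T. ✓
h: successors {a, b, c, e, f, h}; ¬p there: a:F, b:F, c:F, e:F, f:F, h:F. ✗
That's 6 of 8 worlds, so 6/8 = 3/4.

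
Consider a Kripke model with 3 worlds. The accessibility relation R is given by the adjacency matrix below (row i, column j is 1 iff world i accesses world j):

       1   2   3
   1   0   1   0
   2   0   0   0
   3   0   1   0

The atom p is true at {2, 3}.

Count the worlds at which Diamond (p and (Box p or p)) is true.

1: successors {2}; p and (Box p or p) there: 2:T. ✓
2: no successors, so Diamond (p and (Box p or p)) fails. ✗
3: successors {2}; p and (Box p or p) there: 2:T. ✓
Satisfying worlds: {1, 3}.

2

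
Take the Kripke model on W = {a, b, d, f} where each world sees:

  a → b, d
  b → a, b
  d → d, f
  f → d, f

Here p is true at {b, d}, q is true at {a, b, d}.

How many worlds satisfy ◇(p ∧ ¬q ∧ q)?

0

a: successors {b, d}; p ∧ ¬q ∧ q there: b:F, d:F. ✗
b: successors {a, b}; p ∧ ¬q ∧ q there: a:F, b:F. ✗
d: successors {d, f}; p ∧ ¬q ∧ q there: d:F, f:F. ✗
f: successors {d, f}; p ∧ ¬q ∧ q there: d:F, f:F. ✗
Satisfying worlds: ∅.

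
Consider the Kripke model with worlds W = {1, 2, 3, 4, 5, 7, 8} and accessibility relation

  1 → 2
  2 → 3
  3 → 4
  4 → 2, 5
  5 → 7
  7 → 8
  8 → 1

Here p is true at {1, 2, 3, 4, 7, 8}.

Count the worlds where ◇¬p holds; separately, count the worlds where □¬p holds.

For ◇¬p:
1: successors {2}; ¬p there: 2:F. ✗
2: successors {3}; ¬p there: 3:F. ✗
3: successors {4}; ¬p there: 4:F. ✗
4: successors {2, 5}; ¬p there: 2:F, 5:T. ✓
5: successors {7}; ¬p there: 7:F. ✗
7: successors {8}; ¬p there: 8:F. ✗
8: successors {1}; ¬p there: 1:F. ✗
— 1 world.
For □¬p:
1: successors {2}; ¬p there: 2:F. ✗
2: successors {3}; ¬p there: 3:F. ✗
3: successors {4}; ¬p there: 4:F. ✗
4: successors {2, 5}; ¬p there: 2:F, 5:T. ✗
5: successors {7}; ¬p there: 7:F. ✗
7: successors {8}; ¬p there: 8:F. ✗
8: successors {1}; ¬p there: 1:F. ✗
— 0 worlds.

1 and 0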